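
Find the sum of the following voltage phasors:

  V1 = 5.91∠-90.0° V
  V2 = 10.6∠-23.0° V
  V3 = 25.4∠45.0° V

Step 1 — Convert each phasor to rectangular form:
  V1 = 5.91·(cos(-90.0°) + j·sin(-90.0°)) = 0 - j5.91 V
  V2 = 10.6·(cos(-23.0°) + j·sin(-23.0°)) = 9.757 - j4.142 V
  V3 = 25.4·(cos(45.0°) + j·sin(45.0°)) = 17.96 + j17.96 V
Step 2 — Sum components: V_total = 27.72 + j7.909 V.
Step 3 — Convert to polar: |V_total| = 28.82 V, ∠V_total = 15.9°.

V_total = 28.82∠15.9° V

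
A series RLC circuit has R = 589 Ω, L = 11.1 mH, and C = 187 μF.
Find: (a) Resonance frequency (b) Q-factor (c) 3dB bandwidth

Step 1 — Resonance condition Im(Z)=0 gives ω₀ = 1/√(LC).
Step 2 — ω₀ = 1/√(0.0111·0.000187) = 694.1 rad/s.
Step 3 — f₀ = ω₀/(2π) = 110.5 Hz.
Step 4 — Series Q: Q = ω₀L/R = 694.1·0.0111/589 = 0.01308.
Step 5 — 3dB bandwidth: Δω = ω₀/Q = 5.306e+04 rad/s; BW = Δω/(2π) = 8445 Hz.

(a) f₀ = 110.5 Hz  (b) Q = 0.01308  (c) BW = 8445 Hz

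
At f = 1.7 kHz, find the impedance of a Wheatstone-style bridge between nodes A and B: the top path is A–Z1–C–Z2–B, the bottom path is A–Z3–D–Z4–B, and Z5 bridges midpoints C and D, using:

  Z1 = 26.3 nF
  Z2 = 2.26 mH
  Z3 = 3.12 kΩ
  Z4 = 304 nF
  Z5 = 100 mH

Step 1 — Angular frequency: ω = 2π·f = 2π·1700 = 1.068e+04 rad/s.
Step 2 — Component impedances:
  Z1: Z = 1/(jωC) = -j/(ω·C) = 0 - j3560 Ω
  Z2: Z = jωL = j·1.068e+04·0.00226 = 0 + j24.14 Ω
  Z3: Z = R = 3120 Ω
  Z4: Z = 1/(jωC) = -j/(ω·C) = 0 - j308 Ω
  Z5: Z = jωL = j·1.068e+04·0.1 = 0 + j1068 Ω
Step 3 — Bridge requires nodal analysis (the Z5 bridge couples midpoints C and D, so the two paths cannot be reduced to a simple series/parallel combination). Setting node B to ground and injecting 1 A at node A, the 3-node admittance system at A, C, D solves to V_A = Z_AB = 1533 - j1597 Ω = 2214∠-46.2° Ω.

Z = 1533 - j1597 Ω = 2214∠-46.2° Ω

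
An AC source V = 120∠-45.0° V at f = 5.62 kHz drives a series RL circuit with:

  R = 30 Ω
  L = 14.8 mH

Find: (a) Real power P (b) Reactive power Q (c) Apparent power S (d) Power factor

Step 1 — Angular frequency: ω = 2π·f = 2π·5620 = 3.531e+04 rad/s.
Step 2 — Component impedances:
  R: Z = R = 30 Ω
  L: Z = jωL = j·3.531e+04·0.0148 = 0 + j522.6 Ω
Step 3 — Series combination: Z_total = R + L = 30 + j522.6 Ω = 523.5∠86.7° Ω.
Step 4 — Source phasor: V = 120∠-45.0° V = 84.85 - j84.85 V.
Step 5 — Current: I = V / Z = -0.1525 - j0.1711 A = 0.2292∠-131.7° A.
Step 6 — Complex power: S = V·I* = 1.577 + j27.46 VA.
Step 7 — Real power: P = Re(S) = 1.577 W.
Step 8 — Reactive power: Q = Im(S) = 27.46 VAR.
Step 9 — Apparent power: |S| = 27.51 VA.
Step 10 — Power factor: PF = P/|S| = 0.05731 (lagging).

(a) P = 1.577 W  (b) Q = 27.46 VAR  (c) S = 27.51 VA  (d) PF = 0.05731 (lagging)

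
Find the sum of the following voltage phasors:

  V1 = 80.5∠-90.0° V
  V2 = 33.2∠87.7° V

Step 1 — Convert each phasor to rectangular form:
  V1 = 80.5·(cos(-90.0°) + j·sin(-90.0°)) = 0 - j80.5 V
  V2 = 33.2·(cos(87.7°) + j·sin(87.7°)) = 1.332 + j33.17 V
Step 2 — Sum components: V_total = 1.332 - j47.33 V.
Step 3 — Convert to polar: |V_total| = 47.35 V, ∠V_total = -88.4°.

V_total = 47.35∠-88.4° V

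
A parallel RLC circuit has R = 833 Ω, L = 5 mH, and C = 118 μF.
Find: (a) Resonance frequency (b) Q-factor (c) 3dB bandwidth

Step 1 — Resonance: ω₀ = 1/√(LC) = 1/√(0.005·0.000118) = 1302 rad/s.
Step 2 — f₀ = ω₀/(2π) = 207.2 Hz.
Step 3 — Parallel Q: Q = R/(ω₀L) = 833/(1302·0.005) = 128.
Step 4 — Bandwidth: Δω = ω₀/Q = 10.17 rad/s; BW = Δω/(2π) = 1.619 Hz.

(a) f₀ = 207.2 Hz  (b) Q = 128  (c) BW = 1.619 Hz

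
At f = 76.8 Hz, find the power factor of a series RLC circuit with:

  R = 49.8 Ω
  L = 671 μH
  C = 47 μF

Step 1 — Angular frequency: ω = 2π·f = 2π·76.8 = 482.5 rad/s.
Step 2 — Component impedances:
  R: Z = R = 49.8 Ω
  L: Z = jωL = j·482.5·0.000671 = 0 + j0.3238 Ω
  C: Z = 1/(jωC) = -j/(ω·C) = 0 - j44.09 Ω
Step 3 — Series combination: Z_total = R + L + C = 49.8 - j43.77 Ω = 66.3∠-41.3° Ω.
Step 4 — Power factor: PF = cos(φ) = Re(Z)/|Z| = 49.8/66.3 = 0.7511.
Step 5 — Type: Im(Z) = -43.77 ⇒ leading (phase φ = -41.3°).

PF = 0.7511 (leading, φ = -41.3°)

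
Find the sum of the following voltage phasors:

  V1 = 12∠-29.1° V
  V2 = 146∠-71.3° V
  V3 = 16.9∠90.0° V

Step 1 — Convert each phasor to rectangular form:
  V1 = 12·(cos(-29.1°) + j·sin(-29.1°)) = 10.49 - j5.836 V
  V2 = 146·(cos(-71.3°) + j·sin(-71.3°)) = 46.81 - j138.3 V
  V3 = 16.9·(cos(90.0°) + j·sin(90.0°)) = 0 + j16.9 V
Step 2 — Sum components: V_total = 57.29 - j127.2 V.
Step 3 — Convert to polar: |V_total| = 139.5 V, ∠V_total = -65.8°.

V_total = 139.5∠-65.8° V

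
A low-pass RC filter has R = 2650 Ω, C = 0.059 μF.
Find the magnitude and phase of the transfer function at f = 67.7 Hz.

Step 1 — Angular frequency: ω = 2π·67.7 = 425.4 rad/s.
Step 2 — Transfer function: H(jω) = 1/(1 + jωRC).
Step 3 — Denominator: 1 + jωRC = 1 + j·425.4·2650·5.9e-08 = 1 + j0.06651.
Step 4 — H = 0.9956 - j0.06621.
Step 5 — Magnitude: |H| = 0.9978 (-0.0 dB); phase: φ = -3.8°.

|H| = 0.9978 (-0.0 dB), φ = -3.8°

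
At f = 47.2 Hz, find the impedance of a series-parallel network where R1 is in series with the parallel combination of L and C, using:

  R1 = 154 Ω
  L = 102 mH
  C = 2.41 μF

Step 1 — Angular frequency: ω = 2π·f = 2π·47.2 = 296.6 rad/s.
Step 2 — Component impedances:
  R1: Z = R = 154 Ω
  L: Z = jωL = j·296.6·0.102 = 0 + j30.25 Ω
  C: Z = 1/(jωC) = -j/(ω·C) = 0 - j1399 Ω
Step 3 — Parallel branch: L || C = 1/(1/L + 1/C) = 0 + j30.92 Ω.
Step 4 — Series with R1: Z_total = R1 + (L || C) = 154 + j30.92 Ω = 157.1∠11.4° Ω.

Z = 154 + j30.92 Ω = 157.1∠11.4° Ω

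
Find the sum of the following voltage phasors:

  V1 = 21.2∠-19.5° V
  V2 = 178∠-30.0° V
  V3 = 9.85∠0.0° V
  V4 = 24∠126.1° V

Step 1 — Convert each phasor to rectangular form:
  V1 = 21.2·(cos(-19.5°) + j·sin(-19.5°)) = 19.98 - j7.077 V
  V2 = 178·(cos(-30.0°) + j·sin(-30.0°)) = 154.2 - j89 V
  V3 = 9.85·(cos(0.0°) + j·sin(0.0°)) = 9.85 V
  V4 = 24·(cos(126.1°) + j·sin(126.1°)) = -14.14 + j19.39 V
Step 2 — Sum components: V_total = 169.8 - j76.68 V.
Step 3 — Convert to polar: |V_total| = 186.4 V, ∠V_total = -24.3°.

V_total = 186.4∠-24.3° V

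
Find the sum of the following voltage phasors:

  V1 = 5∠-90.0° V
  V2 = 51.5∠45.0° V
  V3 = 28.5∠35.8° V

Step 1 — Convert each phasor to rectangular form:
  V1 = 5·(cos(-90.0°) + j·sin(-90.0°)) = 0 - j5 V
  V2 = 51.5·(cos(45.0°) + j·sin(45.0°)) = 36.42 + j36.42 V
  V3 = 28.5·(cos(35.8°) + j·sin(35.8°)) = 23.12 + j16.67 V
Step 2 — Sum components: V_total = 59.53 + j48.09 V.
Step 3 — Convert to polar: |V_total| = 76.53 V, ∠V_total = 38.9°.

V_total = 76.53∠38.9° V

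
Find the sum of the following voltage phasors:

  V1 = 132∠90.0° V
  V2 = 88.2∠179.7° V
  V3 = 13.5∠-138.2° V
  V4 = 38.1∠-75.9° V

Step 1 — Convert each phasor to rectangular form:
  V1 = 132·(cos(90.0°) + j·sin(90.0°)) = 0 + j132 V
  V2 = 88.2·(cos(179.7°) + j·sin(179.7°)) = -88.2 + j0.4618 V
  V3 = 13.5·(cos(-138.2°) + j·sin(-138.2°)) = -10.06 - j8.998 V
  V4 = 38.1·(cos(-75.9°) + j·sin(-75.9°)) = 9.282 - j36.95 V
Step 2 — Sum components: V_total = -88.98 + j86.51 V.
Step 3 — Convert to polar: |V_total| = 124.1 V, ∠V_total = 135.8°.

V_total = 124.1∠135.8° V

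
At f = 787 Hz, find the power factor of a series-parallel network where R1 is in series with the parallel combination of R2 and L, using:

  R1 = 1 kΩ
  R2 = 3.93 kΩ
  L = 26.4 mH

Step 1 — Angular frequency: ω = 2π·f = 2π·787 = 4945 rad/s.
Step 2 — Component impedances:
  R1: Z = R = 1000 Ω
  R2: Z = R = 3930 Ω
  L: Z = jωL = j·4945·0.0264 = 0 + j130.5 Ω
Step 3 — Parallel branch: R2 || L = 1/(1/R2 + 1/L) = 4.332 + j130.4 Ω.
Step 4 — Series with R1: Z_total = R1 + (R2 || L) = 1004 + j130.4 Ω = 1013∠7.4° Ω.
Step 5 — Power factor: PF = cos(φ) = Re(Z)/|Z| = 1004.33/1012.76 = 0.9917.
Step 6 — Type: Im(Z) = 130.4 ⇒ lagging (phase φ = 7.4°).

PF = 0.9917 (lagging, φ = 7.4°)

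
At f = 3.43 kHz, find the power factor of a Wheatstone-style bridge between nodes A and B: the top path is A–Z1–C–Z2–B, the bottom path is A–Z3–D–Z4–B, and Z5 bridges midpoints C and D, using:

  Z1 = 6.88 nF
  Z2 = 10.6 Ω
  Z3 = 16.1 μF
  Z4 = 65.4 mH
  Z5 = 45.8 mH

Step 1 — Angular frequency: ω = 2π·f = 2π·3430 = 2.155e+04 rad/s.
Step 2 — Component impedances:
  Z1: Z = 1/(jωC) = -j/(ω·C) = 0 - j6744 Ω
  Z2: Z = R = 10.6 Ω
  Z3: Z = 1/(jωC) = -j/(ω·C) = 0 - j2.882 Ω
  Z4: Z = jωL = j·2.155e+04·0.0654 = 0 + j1409 Ω
  Z5: Z = jωL = j·2.155e+04·0.0458 = 0 + j987.1 Ω
Step 3 — Bridge requires nodal analysis (the Z5 bridge couples midpoints C and D, so the two paths cannot be reduced to a simple series/parallel combination). Setting node B to ground and injecting 1 A at node A, the 3-node admittance system at A, C, D solves to V_A = Z_AB = 3.201 + j631.8 Ω = 631.8∠89.7° Ω.
Step 4 — Power factor: PF = cos(φ) = Re(Z)/|Z| = 3.2012/631.76 = 0.005067.
Step 5 — Type: Im(Z) = 631.8 ⇒ lagging (phase φ = 89.7°).

PF = 0.005067 (lagging, φ = 89.7°)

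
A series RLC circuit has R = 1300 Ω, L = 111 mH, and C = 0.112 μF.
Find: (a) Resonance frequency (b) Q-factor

Step 1 — Resonance condition Im(Z)=0 gives ω₀ = 1/√(LC).
Step 2 — ω₀ = 1/√(0.111·1.12e-07) = 8969 rad/s.
Step 3 — f₀ = ω₀/(2π) = 1427 Hz.
Step 4 — Series Q: Q = ω₀L/R = 8969·0.111/1300 = 0.7658.

(a) f₀ = 1427 Hz  (b) Q = 0.7658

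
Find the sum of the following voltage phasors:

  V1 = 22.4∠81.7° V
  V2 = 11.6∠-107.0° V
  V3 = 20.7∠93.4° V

Step 1 — Convert each phasor to rectangular form:
  V1 = 22.4·(cos(81.7°) + j·sin(81.7°)) = 3.234 + j22.17 V
  V2 = 11.6·(cos(-107.0°) + j·sin(-107.0°)) = -3.392 - j11.09 V
  V3 = 20.7·(cos(93.4°) + j·sin(93.4°)) = -1.228 + j20.66 V
Step 2 — Sum components: V_total = -1.386 + j31.74 V.
Step 3 — Convert to polar: |V_total| = 31.77 V, ∠V_total = 92.5°.

V_total = 31.77∠92.5° V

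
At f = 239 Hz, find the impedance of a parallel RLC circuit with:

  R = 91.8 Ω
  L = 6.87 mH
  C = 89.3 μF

Step 1 — Angular frequency: ω = 2π·f = 2π·239 = 1502 rad/s.
Step 2 — Component impedances:
  R: Z = R = 91.8 Ω
  L: Z = jωL = j·1502·0.00687 = 0 + j10.32 Ω
  C: Z = 1/(jωC) = -j/(ω·C) = 0 - j7.457 Ω
Step 3 — Parallel combination: 1/Z_total = 1/R + 1/L + 1/C; Z_total = 7.261 - j24.78 Ω = 25.82∠-73.7° Ω.

Z = 7.261 - j24.78 Ω = 25.82∠-73.7° Ω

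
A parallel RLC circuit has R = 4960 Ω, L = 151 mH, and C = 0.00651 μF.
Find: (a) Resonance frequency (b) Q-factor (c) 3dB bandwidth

Step 1 — Resonance: ω₀ = 1/√(LC) = 1/√(0.151·6.51e-09) = 3.189e+04 rad/s.
Step 2 — f₀ = ω₀/(2π) = 5076 Hz.
Step 3 — Parallel Q: Q = R/(ω₀L) = 4960/(3.189e+04·0.151) = 1.03.
Step 4 — Bandwidth: Δω = ω₀/Q = 3.097e+04 rad/s; BW = Δω/(2π) = 4929 Hz.

(a) f₀ = 5076 Hz  (b) Q = 1.03  (c) BW = 4929 Hz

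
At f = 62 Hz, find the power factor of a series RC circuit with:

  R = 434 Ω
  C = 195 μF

Step 1 — Angular frequency: ω = 2π·f = 2π·62 = 389.6 rad/s.
Step 2 — Component impedances:
  R: Z = R = 434 Ω
  C: Z = 1/(jωC) = -j/(ω·C) = 0 - j13.16 Ω
Step 3 — Series combination: Z_total = R + C = 434 - j13.16 Ω = 434.2∠-1.7° Ω.
Step 4 — Power factor: PF = cos(φ) = Re(Z)/|Z| = 434/434.2 = 0.9995.
Step 5 — Type: Im(Z) = -13.16 ⇒ leading (phase φ = -1.7°).

PF = 0.9995 (leading, φ = -1.7°)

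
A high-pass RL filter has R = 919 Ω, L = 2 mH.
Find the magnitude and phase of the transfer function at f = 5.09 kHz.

Step 1 — Angular frequency: ω = 2π·5090 = 3.198e+04 rad/s.
Step 2 — Transfer function: H(jω) = jωL/(R + jωL).
Step 3 — Numerator jωL = j·63.96; denominator R + jωL = 919 + j63.96.
Step 4 — H = 0.004821 + j0.06926.
Step 5 — Magnitude: |H| = 0.06943 (-23.2 dB); phase: φ = 86.0°.

|H| = 0.06943 (-23.2 dB), φ = 86.0°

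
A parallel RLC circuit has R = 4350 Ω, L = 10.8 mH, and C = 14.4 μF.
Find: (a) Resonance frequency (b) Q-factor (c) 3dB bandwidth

Step 1 — Resonance: ω₀ = 1/√(LC) = 1/√(0.0108·1.44e-05) = 2536 rad/s.
Step 2 — f₀ = ω₀/(2π) = 403.6 Hz.
Step 3 — Parallel Q: Q = R/(ω₀L) = 4350/(2536·0.0108) = 158.8.
Step 4 — Bandwidth: Δω = ω₀/Q = 15.96 rad/s; BW = Δω/(2π) = 2.541 Hz.

(a) f₀ = 403.6 Hz  (b) Q = 158.8  (c) BW = 2.541 Hz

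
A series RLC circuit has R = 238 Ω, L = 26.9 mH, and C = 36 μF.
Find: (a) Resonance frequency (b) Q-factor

Step 1 — Resonance condition Im(Z)=0 gives ω₀ = 1/√(LC).
Step 2 — ω₀ = 1/√(0.0269·3.6e-05) = 1016 rad/s.
Step 3 — f₀ = ω₀/(2π) = 161.7 Hz.
Step 4 — Series Q: Q = ω₀L/R = 1016·0.0269/238 = 0.1149.

(a) f₀ = 161.7 Hz  (b) Q = 0.1149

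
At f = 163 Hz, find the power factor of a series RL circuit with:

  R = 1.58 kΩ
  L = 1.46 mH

Step 1 — Angular frequency: ω = 2π·f = 2π·163 = 1024 rad/s.
Step 2 — Component impedances:
  R: Z = R = 1580 Ω
  L: Z = jωL = j·1024·0.00146 = 0 + j1.495 Ω
Step 3 — Series combination: Z_total = R + L = 1580 + j1.495 Ω = 1580∠0.1° Ω.
Step 4 — Power factor: PF = cos(φ) = Re(Z)/|Z| = 1580/1580 = 1.
Step 5 — Type: Im(Z) = 1.495 ⇒ lagging (phase φ = 0.1°).

PF = 1 (lagging, φ = 0.1°)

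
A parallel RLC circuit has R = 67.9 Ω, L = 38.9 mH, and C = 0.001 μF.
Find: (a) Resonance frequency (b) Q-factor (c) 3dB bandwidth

Step 1 — Resonance: ω₀ = 1/√(LC) = 1/√(0.0389·1e-09) = 1.603e+05 rad/s.
Step 2 — f₀ = ω₀/(2π) = 2.552e+04 Hz.
Step 3 — Parallel Q: Q = R/(ω₀L) = 67.9/(1.603e+05·0.0389) = 0.01089.
Step 4 — Bandwidth: Δω = ω₀/Q = 1.473e+07 rad/s; BW = Δω/(2π) = 2.344e+06 Hz.

(a) f₀ = 2.552e+04 Hz  (b) Q = 0.01089  (c) BW = 2.344e+06 Hz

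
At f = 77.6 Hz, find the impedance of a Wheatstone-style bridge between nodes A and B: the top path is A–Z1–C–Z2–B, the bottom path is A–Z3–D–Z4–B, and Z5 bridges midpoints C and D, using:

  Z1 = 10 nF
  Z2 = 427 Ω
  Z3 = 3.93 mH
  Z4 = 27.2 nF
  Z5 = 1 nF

Step 1 — Angular frequency: ω = 2π·f = 2π·77.6 = 487.6 rad/s.
Step 2 — Component impedances:
  Z1: Z = 1/(jωC) = -j/(ω·C) = 0 - j2.051e+05 Ω
  Z2: Z = R = 427 Ω
  Z3: Z = jωL = j·487.6·0.00393 = 0 + j1.916 Ω
  Z4: Z = 1/(jωC) = -j/(ω·C) = 0 - j7.54e+04 Ω
  Z5: Z = 1/(jωC) = -j/(ω·C) = 0 - j2.051e+06 Ω
Step 3 — Bridge requires nodal analysis (the Z5 bridge couples midpoints C and D, so the two paths cannot be reduced to a simple series/parallel combination). Setting node B to ground and injecting 1 A at node A, the 3-node admittance system at A, C, D solves to V_A = Z_AB = 35.41 - j5.369e+04 Ω = 5.369e+04∠-90.0° Ω.

Z = 35.41 - j5.369e+04 Ω = 5.369e+04∠-90.0° Ω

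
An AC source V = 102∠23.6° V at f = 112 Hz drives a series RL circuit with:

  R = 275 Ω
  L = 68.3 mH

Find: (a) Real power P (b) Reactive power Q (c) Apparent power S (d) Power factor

Step 1 — Angular frequency: ω = 2π·f = 2π·112 = 703.7 rad/s.
Step 2 — Component impedances:
  R: Z = R = 275 Ω
  L: Z = jωL = j·703.7·0.0683 = 0 + j48.06 Ω
Step 3 — Series combination: Z_total = R + L = 275 + j48.06 Ω = 279.2∠9.9° Ω.
Step 4 — Source phasor: V = 102∠23.6° V = 93.47 + j40.84 V.
Step 5 — Current: I = V / Z = 0.355 + j0.08645 A = 0.3654∠13.7° A.
Step 6 — Complex power: S = V·I* = 36.71 + j6.416 VA.
Step 7 — Real power: P = Re(S) = 36.71 W.
Step 8 — Reactive power: Q = Im(S) = 6.416 VAR.
Step 9 — Apparent power: |S| = 37.27 VA.
Step 10 — Power factor: PF = P/|S| = 0.9851 (lagging).

(a) P = 36.71 W  (b) Q = 6.416 VAR  (c) S = 37.27 VA  (d) PF = 0.9851 (lagging)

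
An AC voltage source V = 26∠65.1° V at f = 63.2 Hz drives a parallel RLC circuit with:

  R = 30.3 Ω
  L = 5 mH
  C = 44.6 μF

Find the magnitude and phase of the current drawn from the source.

Step 1 — Angular frequency: ω = 2π·f = 2π·63.2 = 397.1 rad/s.
Step 2 — Component impedances:
  R: Z = R = 30.3 Ω
  L: Z = jωL = j·397.1·0.005 = 0 + j1.985 Ω
  C: Z = 1/(jωC) = -j/(ω·C) = 0 - j56.46 Ω
Step 3 — Parallel combination: 1/Z_total = 1/R + 1/L + 1/C; Z_total = 0.1391 + j2.048 Ω = 2.053∠86.1° Ω.
Step 4 — Source phasor: V = 26∠65.1° V = 10.95 + j23.58 V.
Step 5 — Ohm's law: I = V / Z_total = (10.95 + j23.58) / (0.1391 + j2.048) = 11.82 - j4.541 A.
Step 6 — Convert to polar: |I| = 12.66 A, ∠I = -21.0°.

I = 12.66∠-21.0° A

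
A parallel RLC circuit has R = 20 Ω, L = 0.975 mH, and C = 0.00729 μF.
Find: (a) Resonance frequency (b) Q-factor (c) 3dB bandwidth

Step 1 — Resonance: ω₀ = 1/√(LC) = 1/√(0.000975·7.29e-09) = 3.751e+05 rad/s.
Step 2 — f₀ = ω₀/(2π) = 5.97e+04 Hz.
Step 3 — Parallel Q: Q = R/(ω₀L) = 20/(3.751e+05·0.000975) = 0.05469.
Step 4 — Bandwidth: Δω = ω₀/Q = 6.859e+06 rad/s; BW = Δω/(2π) = 1.092e+06 Hz.

(a) f₀ = 5.97e+04 Hz  (b) Q = 0.05469  (c) BW = 1.092e+06 Hz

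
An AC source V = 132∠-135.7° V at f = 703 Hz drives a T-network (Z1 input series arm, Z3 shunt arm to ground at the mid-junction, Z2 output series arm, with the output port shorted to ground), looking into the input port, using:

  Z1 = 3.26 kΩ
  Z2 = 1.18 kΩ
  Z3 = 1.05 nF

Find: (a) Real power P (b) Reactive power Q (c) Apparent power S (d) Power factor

Step 1 — Angular frequency: ω = 2π·f = 2π·703 = 4417 rad/s.
Step 2 — Component impedances:
  Z1: Z = R = 3260 Ω
  Z2: Z = R = 1180 Ω
  Z3: Z = 1/(jωC) = -j/(ω·C) = 0 - j2.156e+05 Ω
Step 3 — With the output port shorted to ground, the output series arm Z2 runs from the junction to ground; the shunt arm Z3 also runs from the junction to ground. They appear in parallel: Z3 || Z2 = 1180 - j6.458 Ω.
Step 4 — Series with input arm Z1: Z_in = Z1 + (Z3 || Z2) = 4440 - j6.458 Ω = 4440∠-0.1° Ω.
Step 5 — Source phasor: V = 132∠-135.7° V = -94.47 - j92.19 V.
Step 6 — Current: I = V / Z = -0.02125 - j0.02079 A = 0.02973∠-135.6° A.
Step 7 — Complex power: S = V·I* = 3.924 - j0.005708 VA.
Step 8 — Real power: P = Re(S) = 3.924 W.
Step 9 — Reactive power: Q = Im(S) = -0.005708 VAR.
Step 10 — Apparent power: |S| = 3.924 VA.
Step 11 — Power factor: PF = P/|S| = 1 (leading).

(a) P = 3.924 W  (b) Q = -0.005708 VAR  (c) S = 3.924 VA  (d) PF = 1 (leading)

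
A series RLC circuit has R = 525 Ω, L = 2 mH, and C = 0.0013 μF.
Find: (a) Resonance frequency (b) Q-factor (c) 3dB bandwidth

Step 1 — Resonance condition Im(Z)=0 gives ω₀ = 1/√(LC).
Step 2 — ω₀ = 1/√(0.002·1.3e-09) = 6.202e+05 rad/s.
Step 3 — f₀ = ω₀/(2π) = 9.87e+04 Hz.
Step 4 — Series Q: Q = ω₀L/R = 6.202e+05·0.002/525 = 2.363.
Step 5 — 3dB bandwidth: Δω = ω₀/Q = 2.625e+05 rad/s; BW = Δω/(2π) = 4.178e+04 Hz.

(a) f₀ = 9.87e+04 Hz  (b) Q = 2.363  (c) BW = 4.178e+04 Hz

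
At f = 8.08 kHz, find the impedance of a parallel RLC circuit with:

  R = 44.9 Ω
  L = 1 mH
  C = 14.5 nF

Step 1 — Angular frequency: ω = 2π·f = 2π·8080 = 5.077e+04 rad/s.
Step 2 — Component impedances:
  R: Z = R = 44.9 Ω
  L: Z = jωL = j·5.077e+04·0.001 = 0 + j50.77 Ω
  C: Z = 1/(jωC) = -j/(ω·C) = 0 - j1358 Ω
Step 3 — Parallel combination: 1/Z_total = 1/R + 1/L + 1/C; Z_total = 26.03 + j22.16 Ω = 34.19∠40.4° Ω.

Z = 26.03 + j22.16 Ω = 34.19∠40.4° Ω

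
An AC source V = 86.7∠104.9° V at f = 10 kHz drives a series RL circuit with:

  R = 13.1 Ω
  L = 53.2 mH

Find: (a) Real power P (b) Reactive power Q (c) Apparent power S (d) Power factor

Step 1 — Angular frequency: ω = 2π·f = 2π·1e+04 = 6.283e+04 rad/s.
Step 2 — Component impedances:
  R: Z = R = 13.1 Ω
  L: Z = jωL = j·6.283e+04·0.0532 = 0 + j3343 Ω
Step 3 — Series combination: Z_total = R + L = 13.1 + j3343 Ω = 3343∠89.8° Ω.
Step 4 — Source phasor: V = 86.7∠104.9° V = -22.29 + j83.78 V.
Step 5 — Current: I = V / Z = 0.02504 + j0.006768 A = 0.02594∠15.1° A.
Step 6 — Complex power: S = V·I* = 0.008813 + j2.249 VA.
Step 7 — Real power: P = Re(S) = 0.008813 W.
Step 8 — Reactive power: Q = Im(S) = 2.249 VAR.
Step 9 — Apparent power: |S| = 2.249 VA.
Step 10 — Power factor: PF = P/|S| = 0.003919 (lagging).

(a) P = 0.008813 W  (b) Q = 2.249 VAR  (c) S = 2.249 VA  (d) PF = 0.003919 (lagging)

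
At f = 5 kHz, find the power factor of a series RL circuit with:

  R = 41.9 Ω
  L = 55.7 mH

Step 1 — Angular frequency: ω = 2π·f = 2π·5000 = 3.142e+04 rad/s.
Step 2 — Component impedances:
  R: Z = R = 41.9 Ω
  L: Z = jωL = j·3.142e+04·0.0557 = 0 + j1750 Ω
Step 3 — Series combination: Z_total = R + L = 41.9 + j1750 Ω = 1750∠88.6° Ω.
Step 4 — Power factor: PF = cos(φ) = Re(Z)/|Z| = 41.9/1750 = 0.02394.
Step 5 — Type: Im(Z) = 1750 ⇒ lagging (phase φ = 88.6°).

PF = 0.02394 (lagging, φ = 88.6°)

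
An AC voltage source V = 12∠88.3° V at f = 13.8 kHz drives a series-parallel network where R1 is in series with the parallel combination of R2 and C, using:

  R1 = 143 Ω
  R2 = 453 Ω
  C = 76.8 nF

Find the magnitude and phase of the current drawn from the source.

Step 1 — Angular frequency: ω = 2π·f = 2π·1.38e+04 = 8.671e+04 rad/s.
Step 2 — Component impedances:
  R1: Z = R = 143 Ω
  R2: Z = R = 453 Ω
  C: Z = 1/(jωC) = -j/(ω·C) = 0 - j150.2 Ω
Step 3 — Parallel branch: R2 || C = 1/(1/R2 + 1/C) = 44.85 - j135.3 Ω.
Step 4 — Series with R1: Z_total = R1 + (R2 || C) = 187.9 - j135.3 Ω = 231.5∠-35.8° Ω.
Step 5 — Source phasor: V = 12∠88.3° V = 0.356 + j11.99 V.
Step 6 — Ohm's law: I = V / Z_total = (0.356 + j11.99) / (187.9 - j135.3) = -0.02903 + j0.04294 A.
Step 7 — Convert to polar: |I| = 0.05183 A, ∠I = 124.1°.

I = 0.05183∠124.1° A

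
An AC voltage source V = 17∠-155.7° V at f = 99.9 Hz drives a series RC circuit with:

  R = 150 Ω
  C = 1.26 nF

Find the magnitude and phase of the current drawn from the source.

Step 1 — Angular frequency: ω = 2π·f = 2π·99.9 = 627.7 rad/s.
Step 2 — Component impedances:
  R: Z = R = 150 Ω
  C: Z = 1/(jωC) = -j/(ω·C) = 0 - j1.264e+06 Ω
Step 3 — Series combination: Z_total = R + C = 150 - j1.264e+06 Ω = 1.264e+06∠-90.0° Ω.
Step 4 — Source phasor: V = 17∠-155.7° V = -15.49 - j6.996 V.
Step 5 — Ohm's law: I = V / Z_total = (-15.49 - j6.996) / (150 - j1.264e+06) = 5.531e-06 - j1.225e-05 A.
Step 6 — Convert to polar: |I| = 1.345e-05 A, ∠I = -65.7°.

I = 1.345e-05∠-65.7° A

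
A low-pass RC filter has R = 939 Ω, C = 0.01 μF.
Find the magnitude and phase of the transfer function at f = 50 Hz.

Step 1 — Angular frequency: ω = 2π·50 = 314.2 rad/s.
Step 2 — Transfer function: H(jω) = 1/(1 + jωRC).
Step 3 — Denominator: 1 + jωRC = 1 + j·314.2·939·1e-08 = 1 + j0.00295.
Step 4 — H = 1 - j0.00295.
Step 5 — Magnitude: |H| = 1 (-0.0 dB); phase: φ = -0.2°.

|H| = 1 (-0.0 dB), φ = -0.2°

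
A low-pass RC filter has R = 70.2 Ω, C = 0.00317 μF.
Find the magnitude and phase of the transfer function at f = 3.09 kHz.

Step 1 — Angular frequency: ω = 2π·3090 = 1.942e+04 rad/s.
Step 2 — Transfer function: H(jω) = 1/(1 + jωRC).
Step 3 — Denominator: 1 + jωRC = 1 + j·1.942e+04·70.2·3.17e-09 = 1 + j0.004321.
Step 4 — H = 1 - j0.00432.
Step 5 — Magnitude: |H| = 1 (-0.0 dB); phase: φ = -0.2°.

|H| = 1 (-0.0 dB), φ = -0.2°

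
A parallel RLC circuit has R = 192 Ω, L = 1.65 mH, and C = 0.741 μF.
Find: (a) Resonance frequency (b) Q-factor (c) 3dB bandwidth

Step 1 — Resonance: ω₀ = 1/√(LC) = 1/√(0.00165·7.41e-07) = 2.86e+04 rad/s.
Step 2 — f₀ = ω₀/(2π) = 4552 Hz.
Step 3 — Parallel Q: Q = R/(ω₀L) = 192/(2.86e+04·0.00165) = 4.069.
Step 4 — Bandwidth: Δω = ω₀/Q = 7029 rad/s; BW = Δω/(2π) = 1119 Hz.

(a) f₀ = 4552 Hz  (b) Q = 4.069  (c) BW = 1119 Hz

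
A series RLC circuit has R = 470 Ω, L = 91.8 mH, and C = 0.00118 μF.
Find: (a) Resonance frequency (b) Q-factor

Step 1 — Resonance condition Im(Z)=0 gives ω₀ = 1/√(LC).
Step 2 — ω₀ = 1/√(0.0918·1.18e-09) = 9.608e+04 rad/s.
Step 3 — f₀ = ω₀/(2π) = 1.529e+04 Hz.
Step 4 — Series Q: Q = ω₀L/R = 9.608e+04·0.0918/470 = 18.77.

(a) f₀ = 1.529e+04 Hz  (b) Q = 18.77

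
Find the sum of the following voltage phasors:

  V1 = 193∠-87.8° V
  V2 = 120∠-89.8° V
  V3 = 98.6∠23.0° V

Step 1 — Convert each phasor to rectangular form:
  V1 = 193·(cos(-87.8°) + j·sin(-87.8°)) = 7.409 - j192.9 V
  V2 = 120·(cos(-89.8°) + j·sin(-89.8°)) = 0.4189 - j120 V
  V3 = 98.6·(cos(23.0°) + j·sin(23.0°)) = 90.76 + j38.53 V
Step 2 — Sum components: V_total = 98.59 - j274.3 V.
Step 3 — Convert to polar: |V_total| = 291.5 V, ∠V_total = -70.2°.

V_total = 291.5∠-70.2° V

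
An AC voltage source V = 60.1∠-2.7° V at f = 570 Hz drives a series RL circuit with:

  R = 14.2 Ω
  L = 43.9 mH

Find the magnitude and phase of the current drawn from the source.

Step 1 — Angular frequency: ω = 2π·f = 2π·570 = 3581 rad/s.
Step 2 — Component impedances:
  R: Z = R = 14.2 Ω
  L: Z = jωL = j·3581·0.0439 = 0 + j157.2 Ω
Step 3 — Series combination: Z_total = R + L = 14.2 + j157.2 Ω = 157.9∠84.8° Ω.
Step 4 — Source phasor: V = 60.1∠-2.7° V = 60.03 - j2.831 V.
Step 5 — Ohm's law: I = V / Z_total = (60.03 - j2.831) / (14.2 + j157.2) = 0.01635 - j0.3804 A.
Step 6 — Convert to polar: |I| = 0.3807 A, ∠I = -87.5°.

I = 0.3807∠-87.5° A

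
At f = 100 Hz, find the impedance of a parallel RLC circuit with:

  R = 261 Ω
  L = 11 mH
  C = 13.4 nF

Step 1 — Angular frequency: ω = 2π·f = 2π·100 = 628.3 rad/s.
Step 2 — Component impedances:
  R: Z = R = 261 Ω
  L: Z = jωL = j·628.3·0.011 = 0 + j6.912 Ω
  C: Z = 1/(jωC) = -j/(ω·C) = 0 - j1.188e+05 Ω
Step 3 — Parallel combination: 1/Z_total = 1/R + 1/L + 1/C; Z_total = 0.1829 + j6.907 Ω = 6.909∠88.5° Ω.

Z = 0.1829 + j6.907 Ω = 6.909∠88.5° Ω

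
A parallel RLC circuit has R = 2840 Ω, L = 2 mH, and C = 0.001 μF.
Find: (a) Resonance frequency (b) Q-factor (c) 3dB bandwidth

Step 1 — Resonance: ω₀ = 1/√(LC) = 1/√(0.002·1e-09) = 7.071e+05 rad/s.
Step 2 — f₀ = ω₀/(2π) = 1.125e+05 Hz.
Step 3 — Parallel Q: Q = R/(ω₀L) = 2840/(7.071e+05·0.002) = 2.008.
Step 4 — Bandwidth: Δω = ω₀/Q = 3.521e+05 rad/s; BW = Δω/(2π) = 5.604e+04 Hz.

(a) f₀ = 1.125e+05 Hz  (b) Q = 2.008  (c) BW = 5.604e+04 Hz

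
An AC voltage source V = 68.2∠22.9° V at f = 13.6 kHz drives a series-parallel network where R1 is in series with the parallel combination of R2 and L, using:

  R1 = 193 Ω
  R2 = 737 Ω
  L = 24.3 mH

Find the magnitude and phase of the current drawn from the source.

Step 1 — Angular frequency: ω = 2π·f = 2π·1.36e+04 = 8.545e+04 rad/s.
Step 2 — Component impedances:
  R1: Z = R = 193 Ω
  R2: Z = R = 737 Ω
  L: Z = jωL = j·8.545e+04·0.0243 = 0 + j2076 Ω
Step 3 — Parallel branch: R2 || L = 1/(1/R2 + 1/L) = 654.5 + j232.3 Ω.
Step 4 — Series with R1: Z_total = R1 + (R2 || L) = 847.5 + j232.3 Ω = 878.8∠15.3° Ω.
Step 5 — Source phasor: V = 68.2∠22.9° V = 62.82 + j26.54 V.
Step 6 — Ohm's law: I = V / Z_total = (62.82 + j26.54) / (847.5 + j232.3) = 0.07693 + j0.01023 A.
Step 7 — Convert to polar: |I| = 0.07761 A, ∠I = 7.6°.

I = 0.07761∠7.6° A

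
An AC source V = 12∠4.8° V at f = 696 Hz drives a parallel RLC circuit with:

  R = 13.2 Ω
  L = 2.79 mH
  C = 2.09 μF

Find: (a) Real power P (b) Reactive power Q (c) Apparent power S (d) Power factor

Step 1 — Angular frequency: ω = 2π·f = 2π·696 = 4373 rad/s.
Step 2 — Component impedances:
  R: Z = R = 13.2 Ω
  L: Z = jωL = j·4373·0.00279 = 0 + j12.2 Ω
  C: Z = 1/(jωC) = -j/(ω·C) = 0 - j109.4 Ω
Step 3 — Parallel combination: 1/Z_total = 1/R + 1/L + 1/C; Z_total = 6.861 + j6.595 Ω = 9.516∠43.9° Ω.
Step 4 — Source phasor: V = 12∠4.8° V = 11.96 + j1.004 V.
Step 5 — Current: I = V / Z = 0.979 - j0.7947 A = 1.261∠-39.1° A.
Step 6 — Complex power: S = V·I* = 10.91 + j10.49 VA.
Step 7 — Real power: P = Re(S) = 10.91 W.
Step 8 — Reactive power: Q = Im(S) = 10.49 VAR.
Step 9 — Apparent power: |S| = 15.13 VA.
Step 10 — Power factor: PF = P/|S| = 0.7209 (lagging).

(a) P = 10.91 W  (b) Q = 10.49 VAR  (c) S = 15.13 VA  (d) PF = 0.7209 (lagging)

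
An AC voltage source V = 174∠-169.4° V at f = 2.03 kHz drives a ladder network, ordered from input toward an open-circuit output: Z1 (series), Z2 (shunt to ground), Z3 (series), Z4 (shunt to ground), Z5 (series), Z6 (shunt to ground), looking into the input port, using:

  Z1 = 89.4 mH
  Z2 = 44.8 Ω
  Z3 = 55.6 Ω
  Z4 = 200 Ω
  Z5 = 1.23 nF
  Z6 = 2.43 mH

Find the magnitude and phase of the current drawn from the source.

Step 1 — Angular frequency: ω = 2π·f = 2π·2030 = 1.275e+04 rad/s.
Step 2 — Component impedances:
  Z1: Z = jωL = j·1.275e+04·0.0894 = 0 + j1140 Ω
  Z2: Z = R = 44.8 Ω
  Z3: Z = R = 55.6 Ω
  Z4: Z = R = 200 Ω
  Z5: Z = 1/(jωC) = -j/(ω·C) = 0 - j6.374e+04 Ω
  Z6: Z = jωL = j·1.275e+04·0.00243 = 0 + j30.99 Ω
Step 3 — Ladder network (open output): work backward from the far end, alternating series and parallel combinations. Z_in = 38.12 + j1140 Ω = 1141∠88.1° Ω.
Step 4 — Source phasor: V = 174∠-169.4° V = -171 - j32.01 V.
Step 5 — Ohm's law: I = V / Z_total = (-171 - j32.01) / (38.12 + j1140) = -0.03305 + j0.1489 A.
Step 6 — Convert to polar: |I| = 0.1525 A, ∠I = 102.5°.

I = 0.1525∠102.5° A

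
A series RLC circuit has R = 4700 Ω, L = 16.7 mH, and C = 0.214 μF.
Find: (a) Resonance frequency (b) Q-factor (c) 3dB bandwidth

Step 1 — Resonance: ω₀ = 1/√(LC) = 1/√(0.0167·2.14e-07) = 1.673e+04 rad/s.
Step 2 — f₀ = ω₀/(2π) = 2662 Hz.
Step 3 — Series Q: Q = ω₀L/R = 1.673e+04·0.0167/4700 = 0.05944.
Step 4 — Bandwidth: Δω = ω₀/Q = 2.814e+05 rad/s; BW = Δω/(2π) = 4.479e+04 Hz.

(a) f₀ = 2662 Hz  (b) Q = 0.05944  (c) BW = 4.479e+04 Hz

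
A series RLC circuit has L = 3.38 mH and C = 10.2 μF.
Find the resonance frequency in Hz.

Step 1 — Resonance condition Im(Z)=0 gives ω₀ = 1/√(LC).
Step 2 — ω₀ = 1/√(0.00338·1.02e-05) = 5386 rad/s.
Step 3 — f₀ = ω₀/(2π) = 857.2 Hz.

f₀ = 857.2 Hz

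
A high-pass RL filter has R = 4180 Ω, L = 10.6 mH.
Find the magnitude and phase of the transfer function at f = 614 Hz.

Step 1 — Angular frequency: ω = 2π·614 = 3858 rad/s.
Step 2 — Transfer function: H(jω) = jωL/(R + jωL).
Step 3 — Numerator jωL = j·40.89; denominator R + jωL = 4180 + j40.89.
Step 4 — H = 9.57e-05 + j0.009782.
Step 5 — Magnitude: |H| = 0.009783 (-40.2 dB); phase: φ = 89.4°.

|H| = 0.009783 (-40.2 dB), φ = 89.4°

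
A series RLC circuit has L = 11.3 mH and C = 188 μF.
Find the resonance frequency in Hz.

Step 1 — Resonance condition Im(Z)=0 gives ω₀ = 1/√(LC).
Step 2 — ω₀ = 1/√(0.0113·0.000188) = 686.1 rad/s.
Step 3 — f₀ = ω₀/(2π) = 109.2 Hz.

f₀ = 109.2 Hz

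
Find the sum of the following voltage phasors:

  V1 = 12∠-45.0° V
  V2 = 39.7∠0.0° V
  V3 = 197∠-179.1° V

Step 1 — Convert each phasor to rectangular form:
  V1 = 12·(cos(-45.0°) + j·sin(-45.0°)) = 8.485 - j8.485 V
  V2 = 39.7·(cos(0.0°) + j·sin(0.0°)) = 39.7 V
  V3 = 197·(cos(-179.1°) + j·sin(-179.1°)) = -197 - j3.094 V
Step 2 — Sum components: V_total = -148.8 - j11.58 V.
Step 3 — Convert to polar: |V_total| = 149.2 V, ∠V_total = -175.5°.

V_total = 149.2∠-175.5° V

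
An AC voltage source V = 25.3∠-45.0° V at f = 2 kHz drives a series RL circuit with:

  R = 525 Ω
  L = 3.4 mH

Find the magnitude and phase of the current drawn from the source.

Step 1 — Angular frequency: ω = 2π·f = 2π·2000 = 1.257e+04 rad/s.
Step 2 — Component impedances:
  R: Z = R = 525 Ω
  L: Z = jωL = j·1.257e+04·0.0034 = 0 + j42.73 Ω
Step 3 — Series combination: Z_total = R + L = 525 + j42.73 Ω = 526.7∠4.7° Ω.
Step 4 — Source phasor: V = 25.3∠-45.0° V = 17.89 - j17.89 V.
Step 5 — Ohm's law: I = V / Z_total = (17.89 - j17.89) / (525 + j42.73) = 0.0311 - j0.03661 A.
Step 6 — Convert to polar: |I| = 0.04803 A, ∠I = -49.7°.

I = 0.04803∠-49.7° A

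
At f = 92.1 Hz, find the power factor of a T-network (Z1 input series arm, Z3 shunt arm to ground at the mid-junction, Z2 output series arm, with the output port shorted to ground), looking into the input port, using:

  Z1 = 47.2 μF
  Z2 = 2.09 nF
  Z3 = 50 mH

Step 1 — Angular frequency: ω = 2π·f = 2π·92.1 = 578.7 rad/s.
Step 2 — Component impedances:
  Z1: Z = 1/(jωC) = -j/(ω·C) = 0 - j36.61 Ω
  Z2: Z = 1/(jωC) = -j/(ω·C) = 0 - j8.268e+05 Ω
  Z3: Z = jωL = j·578.7·0.05 = 0 + j28.93 Ω
Step 3 — With the output port shorted to ground, the output series arm Z2 runs from the junction to ground; the shunt arm Z3 also runs from the junction to ground. They appear in parallel: Z3 || Z2 = 0 + j28.94 Ω.
Step 4 — Series with input arm Z1: Z_in = Z1 + (Z3 || Z2) = 0 - j7.677 Ω = 7.677∠-90.0° Ω.
Step 5 — Power factor: PF = cos(φ) = Re(Z)/|Z| = 0/7.677 = 0.
Step 6 — Type: Im(Z) = -7.677 ⇒ leading (phase φ = -90.0°).

PF = 0 (leading, φ = -90.0°)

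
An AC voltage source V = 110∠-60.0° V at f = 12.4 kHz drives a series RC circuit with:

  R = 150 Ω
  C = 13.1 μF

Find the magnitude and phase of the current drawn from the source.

Step 1 — Angular frequency: ω = 2π·f = 2π·1.24e+04 = 7.791e+04 rad/s.
Step 2 — Component impedances:
  R: Z = R = 150 Ω
  C: Z = 1/(jωC) = -j/(ω·C) = 0 - j0.9798 Ω
Step 3 — Series combination: Z_total = R + C = 150 - j0.9798 Ω = 150∠-0.4° Ω.
Step 4 — Source phasor: V = 110∠-60.0° V = 55 - j95.26 V.
Step 5 — Ohm's law: I = V / Z_total = (55 - j95.26) / (150 - j0.9798) = 0.3708 - j0.6327 A.
Step 6 — Convert to polar: |I| = 0.7333 A, ∠I = -59.6°.

I = 0.7333∠-59.6° A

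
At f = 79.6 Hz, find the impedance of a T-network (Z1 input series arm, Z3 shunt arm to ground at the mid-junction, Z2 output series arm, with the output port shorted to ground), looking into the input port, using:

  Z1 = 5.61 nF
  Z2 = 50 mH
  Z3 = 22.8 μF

Step 1 — Angular frequency: ω = 2π·f = 2π·79.6 = 500.1 rad/s.
Step 2 — Component impedances:
  Z1: Z = 1/(jωC) = -j/(ω·C) = 0 - j3.564e+05 Ω
  Z2: Z = jωL = j·500.1·0.05 = 0 + j25.01 Ω
  Z3: Z = 1/(jωC) = -j/(ω·C) = 0 - j87.69 Ω
Step 3 — With the output port shorted to ground, the output series arm Z2 runs from the junction to ground; the shunt arm Z3 also runs from the junction to ground. They appear in parallel: Z3 || Z2 = 0 + j34.98 Ω.
Step 4 — Series with input arm Z1: Z_in = Z1 + (Z3 || Z2) = 0 - j3.564e+05 Ω = 3.564e+05∠-90.0° Ω.

Z = 0 - j3.564e+05 Ω = 3.564e+05∠-90.0° Ω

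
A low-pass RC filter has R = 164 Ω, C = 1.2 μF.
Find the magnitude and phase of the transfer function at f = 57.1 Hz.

Step 1 — Angular frequency: ω = 2π·57.1 = 358.8 rad/s.
Step 2 — Transfer function: H(jω) = 1/(1 + jωRC).
Step 3 — Denominator: 1 + jωRC = 1 + j·358.8·164·1.2e-06 = 1 + j0.07061.
Step 4 — H = 0.995 - j0.07026.
Step 5 — Magnitude: |H| = 0.9975 (-0.0 dB); phase: φ = -4.0°.

|H| = 0.9975 (-0.0 dB), φ = -4.0°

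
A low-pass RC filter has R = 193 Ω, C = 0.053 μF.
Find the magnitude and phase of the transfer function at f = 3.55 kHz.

Step 1 — Angular frequency: ω = 2π·3550 = 2.231e+04 rad/s.
Step 2 — Transfer function: H(jω) = 1/(1 + jωRC).
Step 3 — Denominator: 1 + jωRC = 1 + j·2.231e+04·193·5.3e-08 = 1 + j0.2282.
Step 4 — H = 0.9505 - j0.2169.
Step 5 — Magnitude: |H| = 0.9749 (-0.2 dB); phase: φ = -12.9°.

|H| = 0.9749 (-0.2 dB), φ = -12.9°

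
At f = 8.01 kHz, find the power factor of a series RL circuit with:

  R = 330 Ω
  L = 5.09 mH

Step 1 — Angular frequency: ω = 2π·f = 2π·8010 = 5.033e+04 rad/s.
Step 2 — Component impedances:
  R: Z = R = 330 Ω
  L: Z = jωL = j·5.033e+04·0.00509 = 0 + j256.2 Ω
Step 3 — Series combination: Z_total = R + L = 330 + j256.2 Ω = 417.8∠37.8° Ω.
Step 4 — Power factor: PF = cos(φ) = Re(Z)/|Z| = 330/417.8 = 0.7899.
Step 5 — Type: Im(Z) = 256.2 ⇒ lagging (phase φ = 37.8°).

PF = 0.7899 (lagging, φ = 37.8°)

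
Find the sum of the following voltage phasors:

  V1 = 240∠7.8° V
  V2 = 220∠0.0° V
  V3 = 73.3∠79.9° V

Step 1 — Convert each phasor to rectangular form:
  V1 = 240·(cos(7.8°) + j·sin(7.8°)) = 237.8 + j32.57 V
  V2 = 220·(cos(0.0°) + j·sin(0.0°)) = 220 V
  V3 = 73.3·(cos(79.9°) + j·sin(79.9°)) = 12.85 + j72.16 V
Step 2 — Sum components: V_total = 470.6 + j104.7 V.
Step 3 — Convert to polar: |V_total| = 482.1 V, ∠V_total = 12.5°.

V_total = 482.1∠12.5° V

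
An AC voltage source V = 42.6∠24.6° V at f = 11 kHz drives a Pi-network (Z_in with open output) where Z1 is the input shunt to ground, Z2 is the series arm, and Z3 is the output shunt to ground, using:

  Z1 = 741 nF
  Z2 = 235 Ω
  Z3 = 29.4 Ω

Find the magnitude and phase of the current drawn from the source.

Step 1 — Angular frequency: ω = 2π·f = 2π·1.1e+04 = 6.912e+04 rad/s.
Step 2 — Component impedances:
  Z1: Z = 1/(jωC) = -j/(ω·C) = 0 - j19.53 Ω
  Z2: Z = R = 235 Ω
  Z3: Z = R = 29.4 Ω
Step 3 — With open output, the series arm Z2 and the output shunt Z3 appear in series to ground: Z2 + Z3 = 264.4 Ω.
Step 4 — Parallel with input shunt Z1: Z_in = Z1 || (Z2 + Z3) = 1.434 - j19.42 Ω = 19.47∠-85.8° Ω.
Step 5 — Source phasor: V = 42.6∠24.6° V = 38.73 + j17.73 V.
Step 6 — Ohm's law: I = V / Z_total = (38.73 + j17.73) / (1.434 - j19.42) = -0.7617 + j2.051 A.
Step 7 — Convert to polar: |I| = 2.188 A, ∠I = 110.4°.

I = 2.188∠110.4° A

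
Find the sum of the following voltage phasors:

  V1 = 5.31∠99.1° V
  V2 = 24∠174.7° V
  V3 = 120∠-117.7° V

Step 1 — Convert each phasor to rectangular form:
  V1 = 5.31·(cos(99.1°) + j·sin(99.1°)) = -0.8398 + j5.243 V
  V2 = 24·(cos(174.7°) + j·sin(174.7°)) = -23.9 + j2.217 V
  V3 = 120·(cos(-117.7°) + j·sin(-117.7°)) = -55.78 - j106.2 V
Step 2 — Sum components: V_total = -80.52 - j98.79 V.
Step 3 — Convert to polar: |V_total| = 127.4 V, ∠V_total = -129.2°.

V_total = 127.4∠-129.2° V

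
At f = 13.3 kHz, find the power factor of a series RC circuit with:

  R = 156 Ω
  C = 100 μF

Step 1 — Angular frequency: ω = 2π·f = 2π·1.33e+04 = 8.357e+04 rad/s.
Step 2 — Component impedances:
  R: Z = R = 156 Ω
  C: Z = 1/(jωC) = -j/(ω·C) = 0 - j0.1197 Ω
Step 3 — Series combination: Z_total = R + C = 156 - j0.1197 Ω = 156∠-0.0° Ω.
Step 4 — Power factor: PF = cos(φ) = Re(Z)/|Z| = 156/156 = 1.
Step 5 — Type: Im(Z) = -0.1197 ⇒ leading (phase φ = -0.0°).

PF = 1 (leading, φ = -0.0°)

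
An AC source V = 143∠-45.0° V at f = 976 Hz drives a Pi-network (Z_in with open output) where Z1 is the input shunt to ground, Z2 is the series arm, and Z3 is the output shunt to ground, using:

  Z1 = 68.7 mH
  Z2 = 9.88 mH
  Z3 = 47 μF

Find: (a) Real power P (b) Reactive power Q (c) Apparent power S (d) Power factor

Step 1 — Angular frequency: ω = 2π·f = 2π·976 = 6132 rad/s.
Step 2 — Component impedances:
  Z1: Z = jωL = j·6132·0.0687 = 0 + j421.3 Ω
  Z2: Z = jωL = j·6132·0.00988 = 0 + j60.59 Ω
  Z3: Z = 1/(jωC) = -j/(ω·C) = 0 - j3.47 Ω
Step 3 — With open output, the series arm Z2 and the output shunt Z3 appear in series to ground: Z2 + Z3 = 0 + j57.12 Ω.
Step 4 — Parallel with input shunt Z1: Z_in = Z1 || (Z2 + Z3) = 0 + j50.3 Ω = 50.3∠90.0° Ω.
Step 5 — Source phasor: V = 143∠-45.0° V = 101.1 - j101.1 V.
Step 6 — Current: I = V / Z = -2.01 - j2.01 A = 2.843∠-135.0° A.
Step 7 — Complex power: S = V·I* = 0 + j406.5 VA.
Step 8 — Real power: P = Re(S) = 0 W.
Step 9 — Reactive power: Q = Im(S) = 406.5 VAR.
Step 10 — Apparent power: |S| = 406.5 VA.
Step 11 — Power factor: PF = P/|S| = 0 (lagging).

(a) P = 0 W  (b) Q = 406.5 VAR  (c) S = 406.5 VA  (d) PF = 0 (lagging)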